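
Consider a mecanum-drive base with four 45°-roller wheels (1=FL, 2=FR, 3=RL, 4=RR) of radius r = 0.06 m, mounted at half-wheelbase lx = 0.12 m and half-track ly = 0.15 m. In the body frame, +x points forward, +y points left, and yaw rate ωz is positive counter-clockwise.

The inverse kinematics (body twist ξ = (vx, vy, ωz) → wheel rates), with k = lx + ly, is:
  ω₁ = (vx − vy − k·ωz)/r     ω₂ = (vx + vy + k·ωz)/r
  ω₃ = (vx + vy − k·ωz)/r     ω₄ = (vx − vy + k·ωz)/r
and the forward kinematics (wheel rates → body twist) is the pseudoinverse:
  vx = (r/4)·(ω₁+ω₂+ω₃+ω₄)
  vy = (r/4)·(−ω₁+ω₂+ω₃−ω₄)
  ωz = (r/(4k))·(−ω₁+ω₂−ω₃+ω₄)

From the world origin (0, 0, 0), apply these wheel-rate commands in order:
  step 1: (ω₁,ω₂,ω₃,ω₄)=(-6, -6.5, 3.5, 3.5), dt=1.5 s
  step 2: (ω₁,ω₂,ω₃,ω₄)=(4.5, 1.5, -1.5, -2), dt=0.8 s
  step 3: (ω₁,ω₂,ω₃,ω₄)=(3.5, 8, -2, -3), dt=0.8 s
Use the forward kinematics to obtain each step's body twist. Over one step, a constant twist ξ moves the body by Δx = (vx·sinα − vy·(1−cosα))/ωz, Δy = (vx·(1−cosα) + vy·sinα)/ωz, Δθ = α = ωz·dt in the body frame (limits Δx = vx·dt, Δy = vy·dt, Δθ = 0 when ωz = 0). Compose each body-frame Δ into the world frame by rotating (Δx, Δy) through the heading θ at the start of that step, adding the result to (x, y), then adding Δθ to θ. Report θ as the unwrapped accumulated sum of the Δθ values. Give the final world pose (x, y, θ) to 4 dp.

(-0.0125, 0.0142, -0.0417)

step 1: ξ=(vx,vy,ωz)=(-0.0825, -0.0075, -0.0278), dt=1.5 → body Δ=(-0.1239, -0.0087, -0.0417) → world pose (-0.1239, -0.0087, -0.0417)
step 2: ξ=(vx,vy,ωz)=(0.0375, -0.0375, -0.1944), dt=0.8 → body Δ=(0.0276, -0.0322, -0.1556) → world pose (-0.0978, -0.0420, -0.1972)
step 3: ξ=(vx,vy,ωz)=(0.0975, 0.0825, 0.1944), dt=0.8 → body Δ=(0.0726, 0.0718, 0.1556) → world pose (-0.0125, 0.0142, -0.0417)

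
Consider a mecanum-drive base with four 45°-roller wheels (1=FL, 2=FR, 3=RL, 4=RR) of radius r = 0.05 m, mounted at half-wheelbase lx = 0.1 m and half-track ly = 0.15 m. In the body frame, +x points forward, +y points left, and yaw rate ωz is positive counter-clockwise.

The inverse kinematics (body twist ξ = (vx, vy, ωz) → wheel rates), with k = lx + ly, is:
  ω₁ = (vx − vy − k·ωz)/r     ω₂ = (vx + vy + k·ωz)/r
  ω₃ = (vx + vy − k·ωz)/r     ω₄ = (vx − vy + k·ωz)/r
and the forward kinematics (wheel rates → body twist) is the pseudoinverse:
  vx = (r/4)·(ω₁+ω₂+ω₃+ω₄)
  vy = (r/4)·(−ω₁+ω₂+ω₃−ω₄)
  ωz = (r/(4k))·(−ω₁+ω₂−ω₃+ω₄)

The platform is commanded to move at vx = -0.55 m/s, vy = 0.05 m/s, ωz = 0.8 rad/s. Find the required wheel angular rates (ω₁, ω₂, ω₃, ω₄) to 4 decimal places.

k = lx + ly = 0.1 + 0.15 = 0.2500;  k·ωz = 0.2500·0.8 = 0.2000
ω₁ (FL) = (vx − vy − k·ωz)/r = -0.8000/0.05 = -16.0000
ω₂ (FR) = (vx + vy + k·ωz)/r = -0.3000/0.05 = -6.0000
ω₃ (RL) = (vx + vy − k·ωz)/r = -0.7000/0.05 = -14.0000
ω₄ (RR) = (vx − vy + k·ωz)/r = -0.4000/0.05 = -8.0000

(-16.0000, -6.0000, -14.0000, -8.0000)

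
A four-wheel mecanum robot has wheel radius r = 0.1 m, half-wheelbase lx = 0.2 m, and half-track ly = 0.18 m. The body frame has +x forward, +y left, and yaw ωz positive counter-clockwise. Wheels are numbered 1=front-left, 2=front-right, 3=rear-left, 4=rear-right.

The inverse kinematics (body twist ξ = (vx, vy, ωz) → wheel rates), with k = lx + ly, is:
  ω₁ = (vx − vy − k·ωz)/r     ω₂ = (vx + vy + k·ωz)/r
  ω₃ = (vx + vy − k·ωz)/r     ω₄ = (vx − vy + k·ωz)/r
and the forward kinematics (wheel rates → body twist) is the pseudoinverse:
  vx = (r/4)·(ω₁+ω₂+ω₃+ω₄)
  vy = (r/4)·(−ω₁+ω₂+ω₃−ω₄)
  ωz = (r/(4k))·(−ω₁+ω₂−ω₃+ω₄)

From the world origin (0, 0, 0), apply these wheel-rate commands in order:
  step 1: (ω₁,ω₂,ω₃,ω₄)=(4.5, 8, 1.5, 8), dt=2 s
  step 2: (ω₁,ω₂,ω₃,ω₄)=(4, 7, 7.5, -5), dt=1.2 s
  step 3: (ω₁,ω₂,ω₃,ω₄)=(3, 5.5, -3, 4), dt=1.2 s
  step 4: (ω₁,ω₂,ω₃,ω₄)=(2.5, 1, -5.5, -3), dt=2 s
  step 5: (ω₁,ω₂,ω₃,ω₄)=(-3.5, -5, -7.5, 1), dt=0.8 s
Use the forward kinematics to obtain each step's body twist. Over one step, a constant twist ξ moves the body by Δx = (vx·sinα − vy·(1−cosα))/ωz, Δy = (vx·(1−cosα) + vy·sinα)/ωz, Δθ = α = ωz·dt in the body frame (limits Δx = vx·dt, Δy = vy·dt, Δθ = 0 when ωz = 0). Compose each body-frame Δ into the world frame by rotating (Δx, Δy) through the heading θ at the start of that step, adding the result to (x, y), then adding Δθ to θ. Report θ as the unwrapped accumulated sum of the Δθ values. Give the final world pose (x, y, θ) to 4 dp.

step 1: ξ=(vx,vy,ωz)=(0.5500, -0.0750, 0.6579), dt=2.0 → body Δ=(0.8942, 0.5148, 1.3158) → world pose (0.8942, 0.5148, 1.3158)
step 2: ξ=(vx,vy,ωz)=(0.3375, 0.3875, -0.6250), dt=1.2 → body Δ=(0.5344, 0.2777, -0.7500) → world pose (0.7603, 1.1020, 0.5658)
step 3: ξ=(vx,vy,ωz)=(0.2375, -0.1125, 0.6250), dt=1.2 → body Δ=(0.3073, -0.0207, 0.7500) → world pose (1.0308, 1.2493, 1.3158)
step 4: ξ=(vx,vy,ωz)=(-0.1250, -0.1000, 0.0658), dt=2.0 → body Δ=(-0.2361, -0.2158, 0.1316) → world pose (1.1801, 0.9663, 1.4474)
step 5: ξ=(vx,vy,ωz)=(-0.3750, -0.2500, 0.4605), dt=0.8 → body Δ=(-0.2568, -0.2501, 0.3684) → world pose (1.3967, 0.6806, 1.8158)

(1.3967, 0.6806, 1.8158)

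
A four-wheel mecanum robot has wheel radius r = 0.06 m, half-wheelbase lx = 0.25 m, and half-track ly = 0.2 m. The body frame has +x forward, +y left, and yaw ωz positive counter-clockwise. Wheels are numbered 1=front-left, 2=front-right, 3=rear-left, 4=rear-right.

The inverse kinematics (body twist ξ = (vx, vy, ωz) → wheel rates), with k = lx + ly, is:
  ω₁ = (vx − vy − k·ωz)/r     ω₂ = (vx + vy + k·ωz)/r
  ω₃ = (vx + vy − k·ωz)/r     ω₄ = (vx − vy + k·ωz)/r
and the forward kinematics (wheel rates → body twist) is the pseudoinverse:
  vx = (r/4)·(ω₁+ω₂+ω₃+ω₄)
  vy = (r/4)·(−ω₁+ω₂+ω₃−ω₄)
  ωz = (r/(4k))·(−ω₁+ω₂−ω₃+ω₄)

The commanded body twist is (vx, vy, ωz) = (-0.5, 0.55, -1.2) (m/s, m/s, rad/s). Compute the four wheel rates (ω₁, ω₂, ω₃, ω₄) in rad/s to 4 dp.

(-8.5000, -8.1667, 9.8333, -26.5000)

k = lx + ly = 0.25 + 0.2 = 0.4500;  k·ωz = 0.4500·-1.2 = -0.5400
ω₁ (FL) = (vx − vy − k·ωz)/r = -0.5100/0.06 = -8.5000
ω₂ (FR) = (vx + vy + k·ωz)/r = -0.4900/0.06 = -8.1667
ω₃ (RL) = (vx + vy − k·ωz)/r = 0.5900/0.06 = 9.8333
ω₄ (RR) = (vx − vy + k·ωz)/r = -1.5900/0.06 = -26.5000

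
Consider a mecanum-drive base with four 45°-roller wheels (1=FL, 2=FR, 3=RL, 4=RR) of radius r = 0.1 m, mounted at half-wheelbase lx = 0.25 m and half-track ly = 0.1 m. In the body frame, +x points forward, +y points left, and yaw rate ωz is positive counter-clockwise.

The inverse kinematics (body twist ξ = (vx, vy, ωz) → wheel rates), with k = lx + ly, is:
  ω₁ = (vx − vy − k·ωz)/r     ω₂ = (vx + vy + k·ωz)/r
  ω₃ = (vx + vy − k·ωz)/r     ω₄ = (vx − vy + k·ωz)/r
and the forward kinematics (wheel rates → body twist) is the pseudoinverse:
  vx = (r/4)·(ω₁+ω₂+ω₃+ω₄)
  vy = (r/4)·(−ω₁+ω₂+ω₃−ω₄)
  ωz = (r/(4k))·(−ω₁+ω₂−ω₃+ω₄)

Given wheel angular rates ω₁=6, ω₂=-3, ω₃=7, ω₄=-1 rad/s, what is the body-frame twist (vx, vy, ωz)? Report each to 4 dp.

k = lx + ly = 0.25 + 0.1 = 0.3500
ω₁+ω₂+ω₃+ω₄ = 9.0000  →  vx = (0.1/4)·9.0000 = 0.2250
−ω₁+ω₂+ω₃−ω₄ = -1.0000  →  vy = (0.1/4)·-1.0000 = -0.0250
−ω₁+ω₂−ω₃+ω₄ = -17.0000  →  ωz = (0.1/1.4000)·-17.0000 = -1.2143

(0.2250, -0.0250, -1.2143)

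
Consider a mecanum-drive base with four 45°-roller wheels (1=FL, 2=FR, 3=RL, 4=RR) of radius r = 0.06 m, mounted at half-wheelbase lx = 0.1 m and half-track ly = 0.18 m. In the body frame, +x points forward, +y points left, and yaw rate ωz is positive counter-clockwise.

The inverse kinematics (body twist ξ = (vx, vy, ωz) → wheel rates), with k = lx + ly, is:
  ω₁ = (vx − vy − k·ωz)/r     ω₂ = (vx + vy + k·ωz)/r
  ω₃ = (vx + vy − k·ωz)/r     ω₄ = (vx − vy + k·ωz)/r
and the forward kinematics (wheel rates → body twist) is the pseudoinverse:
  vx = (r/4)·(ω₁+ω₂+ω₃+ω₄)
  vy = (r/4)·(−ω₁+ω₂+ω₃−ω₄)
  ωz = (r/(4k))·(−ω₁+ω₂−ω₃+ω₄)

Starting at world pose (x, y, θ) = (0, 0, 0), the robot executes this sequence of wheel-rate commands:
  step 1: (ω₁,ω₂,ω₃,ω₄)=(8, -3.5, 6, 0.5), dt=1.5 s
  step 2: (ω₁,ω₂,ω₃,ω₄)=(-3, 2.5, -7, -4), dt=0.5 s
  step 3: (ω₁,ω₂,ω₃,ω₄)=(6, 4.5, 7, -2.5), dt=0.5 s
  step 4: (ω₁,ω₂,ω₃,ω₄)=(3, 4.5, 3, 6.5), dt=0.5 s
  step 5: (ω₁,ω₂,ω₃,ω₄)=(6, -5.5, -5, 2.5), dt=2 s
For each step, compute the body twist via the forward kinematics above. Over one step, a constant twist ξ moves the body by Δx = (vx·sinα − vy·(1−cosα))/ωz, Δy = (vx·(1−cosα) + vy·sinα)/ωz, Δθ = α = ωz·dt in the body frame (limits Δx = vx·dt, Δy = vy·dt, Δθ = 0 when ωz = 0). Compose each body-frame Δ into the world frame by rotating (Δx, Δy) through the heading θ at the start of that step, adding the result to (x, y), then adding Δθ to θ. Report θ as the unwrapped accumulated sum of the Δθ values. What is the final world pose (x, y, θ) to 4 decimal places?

(-0.3785, -0.3451, -1.7277)

step 1: ξ=(vx,vy,ωz)=(0.1650, -0.0900, -0.9107), dt=1.5 → body Δ=(0.0987, -0.2411, -1.3661) → world pose (0.0987, -0.2411, -1.3661)
step 2: ξ=(vx,vy,ωz)=(-0.1725, 0.0375, 0.4554), dt=0.5 → body Δ=(-0.0876, 0.0088, 0.2277) → world pose (0.0895, -0.1535, -1.1384)
step 3: ξ=(vx,vy,ωz)=(0.2250, 0.1200, -0.5893), dt=0.5 → body Δ=(0.1197, 0.0427, -0.2946) → world pose (0.1784, -0.2443, -1.4330)
step 4: ξ=(vx,vy,ωz)=(0.2550, -0.0300, 0.2679), dt=0.5 → body Δ=(0.1281, -0.0064, 0.1339) → world pose (0.1896, -0.3721, -1.2991)
step 5: ξ=(vx,vy,ωz)=(-0.0300, -0.2850, -0.2143), dt=2.0 → body Δ=(-0.1785, -0.5400, -0.4286) → world pose (-0.3785, -0.3451, -1.7277)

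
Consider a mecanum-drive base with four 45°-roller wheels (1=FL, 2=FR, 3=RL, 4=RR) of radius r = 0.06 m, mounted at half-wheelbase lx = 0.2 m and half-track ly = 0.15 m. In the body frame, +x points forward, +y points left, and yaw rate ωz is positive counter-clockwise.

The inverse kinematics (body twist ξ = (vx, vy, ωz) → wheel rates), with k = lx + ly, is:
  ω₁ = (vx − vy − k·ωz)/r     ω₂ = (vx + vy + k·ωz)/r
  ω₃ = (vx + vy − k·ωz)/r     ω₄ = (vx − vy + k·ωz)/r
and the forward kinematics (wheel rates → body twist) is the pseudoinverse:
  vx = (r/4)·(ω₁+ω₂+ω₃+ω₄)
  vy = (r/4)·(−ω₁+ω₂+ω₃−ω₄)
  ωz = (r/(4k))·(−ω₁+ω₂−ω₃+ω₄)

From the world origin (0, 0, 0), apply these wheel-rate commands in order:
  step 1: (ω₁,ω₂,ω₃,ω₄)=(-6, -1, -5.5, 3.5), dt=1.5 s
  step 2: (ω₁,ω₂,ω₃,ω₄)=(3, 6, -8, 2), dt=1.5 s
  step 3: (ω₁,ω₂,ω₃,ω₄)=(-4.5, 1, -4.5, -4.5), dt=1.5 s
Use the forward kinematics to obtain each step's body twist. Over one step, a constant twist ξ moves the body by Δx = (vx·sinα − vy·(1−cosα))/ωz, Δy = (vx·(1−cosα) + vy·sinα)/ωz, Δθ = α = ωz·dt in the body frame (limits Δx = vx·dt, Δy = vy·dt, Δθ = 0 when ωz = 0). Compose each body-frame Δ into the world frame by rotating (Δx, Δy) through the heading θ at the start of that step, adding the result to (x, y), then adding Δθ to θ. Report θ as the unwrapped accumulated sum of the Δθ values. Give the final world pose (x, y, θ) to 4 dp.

(0.0039, -0.4431, 2.0893)

step 1: ξ=(vx,vy,ωz)=(-0.1350, -0.0600, 0.6000), dt=1.5 → body Δ=(-0.1384, -0.1635, 0.9000) → world pose (-0.1384, -0.1635, 0.9000)
step 2: ξ=(vx,vy,ωz)=(0.0450, -0.1050, 0.5571), dt=1.5 → body Δ=(0.1220, -0.1132, 0.8357) → world pose (0.0261, -0.1383, 1.7357)
step 3: ξ=(vx,vy,ωz)=(-0.1875, 0.0825, 0.2357), dt=1.5 → body Δ=(-0.2971, 0.0720, 0.3536) → world pose (0.0039, -0.4431, 2.0893)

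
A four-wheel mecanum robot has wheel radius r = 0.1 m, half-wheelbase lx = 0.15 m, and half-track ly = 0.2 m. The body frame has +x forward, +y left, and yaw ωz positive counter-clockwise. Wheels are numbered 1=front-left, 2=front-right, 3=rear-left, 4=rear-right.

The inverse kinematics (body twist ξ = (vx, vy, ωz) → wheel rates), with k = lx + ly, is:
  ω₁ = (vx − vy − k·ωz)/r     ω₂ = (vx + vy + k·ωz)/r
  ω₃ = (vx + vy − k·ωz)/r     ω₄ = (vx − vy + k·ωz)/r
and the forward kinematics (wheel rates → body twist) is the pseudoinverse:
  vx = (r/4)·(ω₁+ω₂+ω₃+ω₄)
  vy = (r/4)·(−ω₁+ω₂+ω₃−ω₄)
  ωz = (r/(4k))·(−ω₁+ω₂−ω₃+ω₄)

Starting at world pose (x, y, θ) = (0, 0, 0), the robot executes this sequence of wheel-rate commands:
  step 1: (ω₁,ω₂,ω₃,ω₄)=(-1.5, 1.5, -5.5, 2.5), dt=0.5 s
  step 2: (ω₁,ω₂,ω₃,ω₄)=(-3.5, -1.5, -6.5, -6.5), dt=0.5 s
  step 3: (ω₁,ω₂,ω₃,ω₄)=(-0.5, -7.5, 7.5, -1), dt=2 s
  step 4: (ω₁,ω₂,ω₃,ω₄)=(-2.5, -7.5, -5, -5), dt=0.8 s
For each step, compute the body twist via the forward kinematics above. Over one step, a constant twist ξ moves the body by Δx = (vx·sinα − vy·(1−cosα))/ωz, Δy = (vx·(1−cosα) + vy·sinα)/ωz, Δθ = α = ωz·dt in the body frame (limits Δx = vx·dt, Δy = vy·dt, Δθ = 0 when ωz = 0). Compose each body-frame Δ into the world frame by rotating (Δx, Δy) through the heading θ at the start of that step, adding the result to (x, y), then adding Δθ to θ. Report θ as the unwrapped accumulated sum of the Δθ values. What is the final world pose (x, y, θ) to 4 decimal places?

step 1: ξ=(vx,vy,ωz)=(-0.0750, -0.1250, 0.7857), dt=0.5 → body Δ=(-0.0244, -0.0682, 0.3929) → world pose (-0.0244, -0.0682, 0.3929)
step 2: ξ=(vx,vy,ωz)=(-0.4500, 0.0500, 0.1429), dt=0.5 → body Δ=(-0.2257, 0.0169, 0.0714) → world pose (-0.2394, -0.1389, 0.4643)
step 3: ξ=(vx,vy,ωz)=(-0.0375, 0.0375, -1.1071), dt=2.0 → body Δ=(0.0271, 0.0813, -2.2143) → world pose (-0.2516, -0.0541, -1.7500)
step 4: ξ=(vx,vy,ωz)=(-0.5000, -0.1250, -0.3571), dt=0.8 → body Δ=(-0.4088, -0.0419, -0.2857) → world pose (-0.2199, 0.3556, -2.0357)

(-0.2199, 0.3556, -2.0357)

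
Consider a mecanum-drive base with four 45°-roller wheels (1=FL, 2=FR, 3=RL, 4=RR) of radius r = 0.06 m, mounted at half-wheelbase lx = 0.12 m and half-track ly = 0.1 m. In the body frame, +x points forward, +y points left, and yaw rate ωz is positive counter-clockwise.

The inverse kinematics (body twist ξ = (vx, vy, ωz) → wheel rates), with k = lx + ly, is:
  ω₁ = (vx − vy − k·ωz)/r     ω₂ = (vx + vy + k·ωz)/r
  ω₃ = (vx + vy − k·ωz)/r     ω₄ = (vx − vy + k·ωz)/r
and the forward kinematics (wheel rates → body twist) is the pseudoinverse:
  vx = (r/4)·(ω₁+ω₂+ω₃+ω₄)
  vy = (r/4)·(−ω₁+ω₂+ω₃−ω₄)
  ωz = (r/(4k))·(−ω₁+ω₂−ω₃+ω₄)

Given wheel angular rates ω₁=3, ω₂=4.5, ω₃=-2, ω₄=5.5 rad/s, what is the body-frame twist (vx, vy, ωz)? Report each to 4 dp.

(0.1650, -0.0900, 0.6136)

k = lx + ly = 0.12 + 0.1 = 0.2200
ω₁+ω₂+ω₃+ω₄ = 11.0000  →  vx = (0.06/4)·11.0000 = 0.1650
−ω₁+ω₂+ω₃−ω₄ = -6.0000  →  vy = (0.06/4)·-6.0000 = -0.0900
−ω₁+ω₂−ω₃+ω₄ = 9.0000  →  ωz = (0.06/0.8800)·9.0000 = 0.6136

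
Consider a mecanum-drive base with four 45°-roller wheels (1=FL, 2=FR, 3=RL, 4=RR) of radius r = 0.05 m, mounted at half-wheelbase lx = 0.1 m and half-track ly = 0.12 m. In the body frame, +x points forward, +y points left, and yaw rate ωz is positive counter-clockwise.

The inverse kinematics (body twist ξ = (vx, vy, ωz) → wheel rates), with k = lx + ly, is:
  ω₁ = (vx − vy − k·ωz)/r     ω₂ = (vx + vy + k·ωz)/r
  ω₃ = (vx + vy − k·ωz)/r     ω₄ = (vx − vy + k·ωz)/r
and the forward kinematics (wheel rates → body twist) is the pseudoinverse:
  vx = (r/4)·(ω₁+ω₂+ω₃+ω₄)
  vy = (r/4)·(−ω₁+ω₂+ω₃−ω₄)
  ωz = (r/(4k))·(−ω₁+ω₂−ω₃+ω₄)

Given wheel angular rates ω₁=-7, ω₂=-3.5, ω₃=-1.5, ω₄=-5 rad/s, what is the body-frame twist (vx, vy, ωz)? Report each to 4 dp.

(-0.2125, 0.0875, 0.0000)

k = lx + ly = 0.1 + 0.12 = 0.2200
ω₁+ω₂+ω₃+ω₄ = -17.0000  →  vx = (0.05/4)·-17.0000 = -0.2125
−ω₁+ω₂+ω₃−ω₄ = 7.0000  →  vy = (0.05/4)·7.0000 = 0.0875
−ω₁+ω₂−ω₃+ω₄ = 0.0000  →  ωz = (0.05/0.8800)·0.0000 = 0.0000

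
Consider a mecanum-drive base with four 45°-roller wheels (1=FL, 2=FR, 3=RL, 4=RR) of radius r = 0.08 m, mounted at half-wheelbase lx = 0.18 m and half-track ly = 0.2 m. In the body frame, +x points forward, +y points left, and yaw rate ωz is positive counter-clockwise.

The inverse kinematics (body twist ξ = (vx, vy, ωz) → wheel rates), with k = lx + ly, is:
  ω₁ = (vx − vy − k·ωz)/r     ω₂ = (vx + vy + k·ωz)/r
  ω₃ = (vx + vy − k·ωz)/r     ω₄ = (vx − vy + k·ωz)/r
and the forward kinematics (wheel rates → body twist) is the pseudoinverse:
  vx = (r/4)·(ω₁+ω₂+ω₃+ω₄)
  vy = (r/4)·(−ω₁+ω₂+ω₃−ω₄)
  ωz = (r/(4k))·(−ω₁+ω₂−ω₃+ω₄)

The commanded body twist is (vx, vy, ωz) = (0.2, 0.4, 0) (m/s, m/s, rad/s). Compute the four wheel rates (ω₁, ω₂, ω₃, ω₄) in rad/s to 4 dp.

k = lx + ly = 0.18 + 0.2 = 0.3800;  k·ωz = 0.3800·0 = 0.0000
ω₁ (FL) = (vx − vy − k·ωz)/r = -0.2000/0.08 = -2.5000
ω₂ (FR) = (vx + vy + k·ωz)/r = 0.6000/0.08 = 7.5000
ω₃ (RL) = (vx + vy − k·ωz)/r = 0.6000/0.08 = 7.5000
ω₄ (RR) = (vx − vy + k·ωz)/r = -0.2000/0.08 = -2.5000

(-2.5000, 7.5000, 7.5000, -2.5000)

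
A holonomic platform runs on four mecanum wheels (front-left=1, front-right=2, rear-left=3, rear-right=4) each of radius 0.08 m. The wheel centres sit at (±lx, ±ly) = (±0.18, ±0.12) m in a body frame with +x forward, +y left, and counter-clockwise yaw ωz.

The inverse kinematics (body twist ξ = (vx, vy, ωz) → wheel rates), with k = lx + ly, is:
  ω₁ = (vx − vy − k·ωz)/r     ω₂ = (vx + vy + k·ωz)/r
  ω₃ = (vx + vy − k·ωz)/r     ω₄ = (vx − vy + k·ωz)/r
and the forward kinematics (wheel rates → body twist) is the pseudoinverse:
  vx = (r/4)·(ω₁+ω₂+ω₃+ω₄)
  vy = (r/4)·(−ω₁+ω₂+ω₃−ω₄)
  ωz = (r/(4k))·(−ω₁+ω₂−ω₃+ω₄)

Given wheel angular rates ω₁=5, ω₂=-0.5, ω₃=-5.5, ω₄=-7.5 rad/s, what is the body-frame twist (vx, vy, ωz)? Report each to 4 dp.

(-0.1700, -0.0700, -0.5000)

k = lx + ly = 0.18 + 0.12 = 0.3000
ω₁+ω₂+ω₃+ω₄ = -8.5000  →  vx = (0.08/4)·-8.5000 = -0.1700
−ω₁+ω₂+ω₃−ω₄ = -3.5000  →  vy = (0.08/4)·-3.5000 = -0.0700
−ω₁+ω₂−ω₃+ω₄ = -7.5000  →  ωz = (0.08/1.2000)·-7.5000 = -0.5000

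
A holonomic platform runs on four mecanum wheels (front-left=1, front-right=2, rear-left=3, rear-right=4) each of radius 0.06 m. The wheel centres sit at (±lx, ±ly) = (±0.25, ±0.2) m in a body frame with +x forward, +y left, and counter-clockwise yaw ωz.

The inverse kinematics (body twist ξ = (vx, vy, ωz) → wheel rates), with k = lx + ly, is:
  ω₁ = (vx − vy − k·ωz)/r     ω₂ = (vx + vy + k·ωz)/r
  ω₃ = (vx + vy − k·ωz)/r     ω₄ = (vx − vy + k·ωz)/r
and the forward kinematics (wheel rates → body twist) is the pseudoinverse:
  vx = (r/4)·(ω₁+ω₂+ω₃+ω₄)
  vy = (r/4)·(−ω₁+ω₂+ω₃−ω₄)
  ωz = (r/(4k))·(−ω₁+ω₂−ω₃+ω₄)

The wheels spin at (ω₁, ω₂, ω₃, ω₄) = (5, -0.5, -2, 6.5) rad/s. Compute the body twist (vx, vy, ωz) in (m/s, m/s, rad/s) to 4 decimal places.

k = lx + ly = 0.25 + 0.2 = 0.4500
ω₁+ω₂+ω₃+ω₄ = 9.0000  →  vx = (0.06/4)·9.0000 = 0.1350
−ω₁+ω₂+ω₃−ω₄ = -14.0000  →  vy = (0.06/4)·-14.0000 = -0.2100
−ω₁+ω₂−ω₃+ω₄ = 3.0000  →  ωz = (0.06/1.8000)·3.0000 = 0.1000

(0.1350, -0.2100, 0.1000)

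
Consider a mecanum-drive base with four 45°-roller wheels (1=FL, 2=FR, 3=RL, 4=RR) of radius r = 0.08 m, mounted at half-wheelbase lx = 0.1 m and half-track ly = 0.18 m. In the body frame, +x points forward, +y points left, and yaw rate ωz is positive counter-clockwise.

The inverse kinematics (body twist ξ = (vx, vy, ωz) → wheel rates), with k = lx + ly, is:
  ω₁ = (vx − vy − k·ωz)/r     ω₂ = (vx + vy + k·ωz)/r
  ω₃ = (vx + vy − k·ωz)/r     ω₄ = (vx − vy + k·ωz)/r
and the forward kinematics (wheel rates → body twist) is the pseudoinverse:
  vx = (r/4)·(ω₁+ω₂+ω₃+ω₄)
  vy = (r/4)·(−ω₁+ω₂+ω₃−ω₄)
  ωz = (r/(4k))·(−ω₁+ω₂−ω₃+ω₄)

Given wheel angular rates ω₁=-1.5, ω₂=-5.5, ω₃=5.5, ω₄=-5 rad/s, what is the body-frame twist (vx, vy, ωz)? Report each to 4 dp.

(-0.1300, 0.1300, -1.0357)

k = lx + ly = 0.1 + 0.18 = 0.2800
ω₁+ω₂+ω₃+ω₄ = -6.5000  →  vx = (0.08/4)·-6.5000 = -0.1300
−ω₁+ω₂+ω₃−ω₄ = 6.5000  →  vy = (0.08/4)·6.5000 = 0.1300
−ω₁+ω₂−ω₃+ω₄ = -14.5000  →  ωz = (0.08/1.1200)·-14.5000 = -1.0357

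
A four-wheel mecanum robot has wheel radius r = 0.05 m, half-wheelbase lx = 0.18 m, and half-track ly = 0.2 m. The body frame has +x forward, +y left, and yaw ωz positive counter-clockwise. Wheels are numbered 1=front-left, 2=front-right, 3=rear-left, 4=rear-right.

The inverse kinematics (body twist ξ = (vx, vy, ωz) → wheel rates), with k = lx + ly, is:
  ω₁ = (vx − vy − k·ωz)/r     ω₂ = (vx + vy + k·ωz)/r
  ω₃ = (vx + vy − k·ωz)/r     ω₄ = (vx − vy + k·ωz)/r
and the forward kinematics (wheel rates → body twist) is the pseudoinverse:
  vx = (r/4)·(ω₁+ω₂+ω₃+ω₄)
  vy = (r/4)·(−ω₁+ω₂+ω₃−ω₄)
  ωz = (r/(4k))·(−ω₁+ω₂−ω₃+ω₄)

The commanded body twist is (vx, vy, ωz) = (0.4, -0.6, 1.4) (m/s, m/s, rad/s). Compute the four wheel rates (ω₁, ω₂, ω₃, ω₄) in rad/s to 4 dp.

(9.3600, 6.6400, -14.6400, 30.6400)

k = lx + ly = 0.18 + 0.2 = 0.3800;  k·ωz = 0.3800·1.4 = 0.5320
ω₁ (FL) = (vx − vy − k·ωz)/r = 0.4680/0.05 = 9.3600
ω₂ (FR) = (vx + vy + k·ωz)/r = 0.3320/0.05 = 6.6400
ω₃ (RL) = (vx + vy − k·ωz)/r = -0.7320/0.05 = -14.6400
ω₄ (RR) = (vx − vy + k·ωz)/r = 1.5320/0.05 = 30.6400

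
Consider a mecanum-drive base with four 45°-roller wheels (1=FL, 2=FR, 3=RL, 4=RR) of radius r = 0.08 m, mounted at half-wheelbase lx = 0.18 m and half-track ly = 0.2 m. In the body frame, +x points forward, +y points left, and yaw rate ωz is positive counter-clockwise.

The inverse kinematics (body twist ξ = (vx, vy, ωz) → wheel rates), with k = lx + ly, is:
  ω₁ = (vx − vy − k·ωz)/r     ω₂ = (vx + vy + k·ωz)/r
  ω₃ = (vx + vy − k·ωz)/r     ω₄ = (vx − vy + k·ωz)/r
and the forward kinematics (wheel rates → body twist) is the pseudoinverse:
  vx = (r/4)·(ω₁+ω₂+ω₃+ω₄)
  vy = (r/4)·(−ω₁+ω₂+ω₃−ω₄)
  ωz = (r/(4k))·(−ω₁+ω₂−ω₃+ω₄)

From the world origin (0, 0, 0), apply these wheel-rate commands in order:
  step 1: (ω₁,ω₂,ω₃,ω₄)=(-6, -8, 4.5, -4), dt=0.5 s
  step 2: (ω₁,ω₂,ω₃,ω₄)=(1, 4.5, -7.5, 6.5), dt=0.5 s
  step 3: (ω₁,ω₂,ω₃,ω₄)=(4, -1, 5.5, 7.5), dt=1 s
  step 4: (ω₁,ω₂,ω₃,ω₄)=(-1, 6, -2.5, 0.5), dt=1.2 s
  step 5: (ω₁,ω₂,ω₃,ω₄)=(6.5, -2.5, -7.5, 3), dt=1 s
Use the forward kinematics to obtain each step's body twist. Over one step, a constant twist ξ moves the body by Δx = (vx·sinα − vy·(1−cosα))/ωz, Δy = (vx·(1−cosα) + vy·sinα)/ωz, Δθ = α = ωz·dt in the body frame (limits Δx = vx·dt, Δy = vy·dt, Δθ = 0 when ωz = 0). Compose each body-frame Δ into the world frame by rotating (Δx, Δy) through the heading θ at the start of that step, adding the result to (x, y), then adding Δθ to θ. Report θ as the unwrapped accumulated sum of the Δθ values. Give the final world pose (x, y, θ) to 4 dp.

(0.5258, -0.3214, 0.7368)

step 1: ξ=(vx,vy,ωz)=(-0.2700, 0.1300, -0.5526), dt=0.5 → body Δ=(-0.1244, 0.0827, -0.2763) → world pose (-0.1244, 0.0827, -0.2763)
step 2: ξ=(vx,vy,ωz)=(0.0900, -0.2100, 0.9211), dt=0.5 → body Δ=(0.0672, -0.0911, 0.4605) → world pose (-0.0846, -0.0233, 0.1842)
step 3: ξ=(vx,vy,ωz)=(0.3200, -0.1400, -0.1579), dt=1.0 → body Δ=(0.3076, -0.1646, -0.1579) → world pose (0.2480, -0.1288, 0.0263)
step 4: ξ=(vx,vy,ωz)=(0.0600, 0.0800, 0.5263), dt=1.2 → body Δ=(0.0380, 0.1117, 0.6316) → world pose (0.2830, -0.0161, 0.6579)
step 5: ξ=(vx,vy,ωz)=(-0.0100, -0.3900, 0.0789), dt=1.0 → body Δ=(0.0054, -0.3900, 0.0789) → world pose (0.5258, -0.3214, 0.7368)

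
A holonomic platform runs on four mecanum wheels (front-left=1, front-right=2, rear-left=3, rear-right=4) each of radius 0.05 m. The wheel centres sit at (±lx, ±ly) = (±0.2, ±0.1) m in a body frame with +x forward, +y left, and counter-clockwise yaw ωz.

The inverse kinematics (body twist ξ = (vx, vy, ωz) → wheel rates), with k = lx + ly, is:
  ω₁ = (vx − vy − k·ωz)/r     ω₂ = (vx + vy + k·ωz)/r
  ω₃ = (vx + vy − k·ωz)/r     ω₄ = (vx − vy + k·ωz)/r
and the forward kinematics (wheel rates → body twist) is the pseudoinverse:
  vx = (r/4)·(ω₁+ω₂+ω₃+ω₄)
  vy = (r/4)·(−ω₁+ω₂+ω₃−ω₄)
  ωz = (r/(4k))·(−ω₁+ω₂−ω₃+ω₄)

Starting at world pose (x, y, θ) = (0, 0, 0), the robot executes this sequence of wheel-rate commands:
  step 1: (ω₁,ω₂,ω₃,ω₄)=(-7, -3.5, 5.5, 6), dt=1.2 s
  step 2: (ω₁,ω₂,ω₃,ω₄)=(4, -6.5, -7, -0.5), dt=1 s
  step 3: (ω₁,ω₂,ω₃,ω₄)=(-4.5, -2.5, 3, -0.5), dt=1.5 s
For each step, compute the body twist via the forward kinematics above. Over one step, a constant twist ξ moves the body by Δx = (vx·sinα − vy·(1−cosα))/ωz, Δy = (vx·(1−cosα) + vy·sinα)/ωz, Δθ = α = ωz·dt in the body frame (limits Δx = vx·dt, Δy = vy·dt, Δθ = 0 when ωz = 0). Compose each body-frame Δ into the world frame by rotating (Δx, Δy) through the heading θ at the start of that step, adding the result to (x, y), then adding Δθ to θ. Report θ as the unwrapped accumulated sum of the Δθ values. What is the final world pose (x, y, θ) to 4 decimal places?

(-0.1718, -0.0749, -0.0604)

step 1: ξ=(vx,vy,ωz)=(0.0125, 0.0375, 0.1667), dt=1.2 → body Δ=(0.0104, 0.0462, 0.2000) → world pose (0.0104, 0.0462, 0.2000)
step 2: ξ=(vx,vy,ωz)=(-0.1250, -0.2125, -0.1667), dt=1.0 → body Δ=(-0.1421, -0.2011, -0.1667) → world pose (-0.0889, -0.1791, 0.0333)
step 3: ξ=(vx,vy,ωz)=(-0.0562, 0.0688, -0.0625), dt=1.5 → body Δ=(-0.0794, 0.1069, -0.0937) → world pose (-0.1718, -0.0749, -0.0604)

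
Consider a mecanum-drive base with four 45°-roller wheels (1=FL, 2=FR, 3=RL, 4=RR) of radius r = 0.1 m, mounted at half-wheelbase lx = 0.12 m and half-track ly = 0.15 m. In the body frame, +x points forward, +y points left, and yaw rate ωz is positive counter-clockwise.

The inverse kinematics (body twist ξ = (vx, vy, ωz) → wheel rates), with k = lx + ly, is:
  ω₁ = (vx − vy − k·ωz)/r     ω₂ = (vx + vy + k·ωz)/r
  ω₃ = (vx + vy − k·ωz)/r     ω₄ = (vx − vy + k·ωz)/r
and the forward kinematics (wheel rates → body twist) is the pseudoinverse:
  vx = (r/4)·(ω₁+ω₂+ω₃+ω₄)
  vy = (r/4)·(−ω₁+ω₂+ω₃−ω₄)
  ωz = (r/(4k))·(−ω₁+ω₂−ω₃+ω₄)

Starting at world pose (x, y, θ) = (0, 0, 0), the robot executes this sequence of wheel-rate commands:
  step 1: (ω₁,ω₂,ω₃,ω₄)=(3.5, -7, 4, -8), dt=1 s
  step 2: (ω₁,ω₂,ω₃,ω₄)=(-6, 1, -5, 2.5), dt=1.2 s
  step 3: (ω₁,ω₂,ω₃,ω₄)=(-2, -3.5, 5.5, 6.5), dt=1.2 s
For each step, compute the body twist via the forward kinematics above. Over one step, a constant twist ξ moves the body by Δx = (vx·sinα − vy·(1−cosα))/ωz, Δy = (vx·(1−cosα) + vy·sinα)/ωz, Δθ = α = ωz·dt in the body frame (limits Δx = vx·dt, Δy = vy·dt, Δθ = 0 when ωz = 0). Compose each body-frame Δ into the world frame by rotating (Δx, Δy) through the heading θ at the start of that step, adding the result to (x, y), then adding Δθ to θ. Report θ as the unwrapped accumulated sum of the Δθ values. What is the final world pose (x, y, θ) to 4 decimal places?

(0.0125, 0.1795, -0.5278)

step 1: ξ=(vx,vy,ωz)=(-0.1875, 0.0375, -2.0833), dt=1.0 → body Δ=(-0.0516, 0.1498, -2.0833) → world pose (-0.0516, 0.1498, -2.0833)
step 2: ξ=(vx,vy,ωz)=(-0.1875, -0.0125, 1.3426), dt=1.2 → body Δ=(-0.1299, -0.1546, 1.6111) → world pose (-0.1227, 0.3388, -0.4722)
step 3: ξ=(vx,vy,ωz)=(0.1625, -0.0625, -0.0463), dt=1.2 → body Δ=(0.1928, -0.0804, -0.0556) → world pose (0.0125, 0.1795, -0.5278)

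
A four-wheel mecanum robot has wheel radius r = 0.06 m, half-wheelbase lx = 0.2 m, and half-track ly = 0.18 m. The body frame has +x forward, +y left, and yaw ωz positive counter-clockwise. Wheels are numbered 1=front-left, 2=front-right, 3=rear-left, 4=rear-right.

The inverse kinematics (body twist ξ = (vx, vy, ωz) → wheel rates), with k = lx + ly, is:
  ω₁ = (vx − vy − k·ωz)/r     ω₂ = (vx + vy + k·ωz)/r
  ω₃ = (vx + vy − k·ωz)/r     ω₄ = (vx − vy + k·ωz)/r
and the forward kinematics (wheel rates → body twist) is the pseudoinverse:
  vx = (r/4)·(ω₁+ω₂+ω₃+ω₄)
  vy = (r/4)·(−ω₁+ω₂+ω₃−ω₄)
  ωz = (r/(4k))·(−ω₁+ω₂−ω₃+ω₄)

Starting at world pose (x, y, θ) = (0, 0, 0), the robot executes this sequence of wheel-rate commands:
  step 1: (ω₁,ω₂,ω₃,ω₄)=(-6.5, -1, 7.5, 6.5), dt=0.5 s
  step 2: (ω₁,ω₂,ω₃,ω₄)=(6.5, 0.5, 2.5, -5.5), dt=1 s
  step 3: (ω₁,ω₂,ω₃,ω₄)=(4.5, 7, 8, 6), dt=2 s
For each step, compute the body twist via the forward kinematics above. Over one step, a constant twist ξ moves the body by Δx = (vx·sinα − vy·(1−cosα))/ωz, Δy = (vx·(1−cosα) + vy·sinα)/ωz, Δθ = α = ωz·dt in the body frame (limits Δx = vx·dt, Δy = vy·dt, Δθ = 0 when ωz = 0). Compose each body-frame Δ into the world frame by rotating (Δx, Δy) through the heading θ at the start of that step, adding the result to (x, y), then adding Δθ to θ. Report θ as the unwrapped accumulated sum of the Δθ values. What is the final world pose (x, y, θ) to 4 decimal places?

(0.8590, -0.1378, -0.4243)

step 1: ξ=(vx,vy,ωz)=(0.0975, 0.0975, 0.1776), dt=0.5 → body Δ=(0.0465, 0.0508, 0.0888) → world pose (0.0465, 0.0508, 0.0888)
step 2: ξ=(vx,vy,ωz)=(0.0600, 0.0300, -0.5526), dt=1.0 → body Δ=(0.0651, 0.0123, -0.5526) → world pose (0.1102, 0.0689, -0.4638)
step 3: ξ=(vx,vy,ωz)=(0.3825, 0.0675, 0.0197), dt=2.0 → body Δ=(0.7621, 0.1501, 0.0395) → world pose (0.8590, -0.1378, -0.4243)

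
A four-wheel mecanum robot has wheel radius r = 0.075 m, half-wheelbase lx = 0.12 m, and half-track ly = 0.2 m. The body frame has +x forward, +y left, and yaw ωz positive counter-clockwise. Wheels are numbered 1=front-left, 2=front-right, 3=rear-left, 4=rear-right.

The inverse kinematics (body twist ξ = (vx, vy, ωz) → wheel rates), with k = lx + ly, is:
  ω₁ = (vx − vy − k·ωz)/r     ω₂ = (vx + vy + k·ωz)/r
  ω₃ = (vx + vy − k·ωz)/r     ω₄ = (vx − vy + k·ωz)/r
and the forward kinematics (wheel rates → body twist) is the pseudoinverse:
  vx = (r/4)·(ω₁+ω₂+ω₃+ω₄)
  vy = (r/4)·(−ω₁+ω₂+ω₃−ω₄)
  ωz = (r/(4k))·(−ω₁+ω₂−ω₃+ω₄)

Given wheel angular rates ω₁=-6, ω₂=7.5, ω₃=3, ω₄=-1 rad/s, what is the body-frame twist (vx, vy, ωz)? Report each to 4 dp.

(0.0656, 0.3281, 0.5566)

k = lx + ly = 0.12 + 0.2 = 0.3200
ω₁+ω₂+ω₃+ω₄ = 3.5000  →  vx = (0.075/4)·3.5000 = 0.0656
−ω₁+ω₂+ω₃−ω₄ = 17.5000  →  vy = (0.075/4)·17.5000 = 0.3281
−ω₁+ω₂−ω₃+ω₄ = 9.5000  →  ωz = (0.075/1.2800)·9.5000 = 0.5566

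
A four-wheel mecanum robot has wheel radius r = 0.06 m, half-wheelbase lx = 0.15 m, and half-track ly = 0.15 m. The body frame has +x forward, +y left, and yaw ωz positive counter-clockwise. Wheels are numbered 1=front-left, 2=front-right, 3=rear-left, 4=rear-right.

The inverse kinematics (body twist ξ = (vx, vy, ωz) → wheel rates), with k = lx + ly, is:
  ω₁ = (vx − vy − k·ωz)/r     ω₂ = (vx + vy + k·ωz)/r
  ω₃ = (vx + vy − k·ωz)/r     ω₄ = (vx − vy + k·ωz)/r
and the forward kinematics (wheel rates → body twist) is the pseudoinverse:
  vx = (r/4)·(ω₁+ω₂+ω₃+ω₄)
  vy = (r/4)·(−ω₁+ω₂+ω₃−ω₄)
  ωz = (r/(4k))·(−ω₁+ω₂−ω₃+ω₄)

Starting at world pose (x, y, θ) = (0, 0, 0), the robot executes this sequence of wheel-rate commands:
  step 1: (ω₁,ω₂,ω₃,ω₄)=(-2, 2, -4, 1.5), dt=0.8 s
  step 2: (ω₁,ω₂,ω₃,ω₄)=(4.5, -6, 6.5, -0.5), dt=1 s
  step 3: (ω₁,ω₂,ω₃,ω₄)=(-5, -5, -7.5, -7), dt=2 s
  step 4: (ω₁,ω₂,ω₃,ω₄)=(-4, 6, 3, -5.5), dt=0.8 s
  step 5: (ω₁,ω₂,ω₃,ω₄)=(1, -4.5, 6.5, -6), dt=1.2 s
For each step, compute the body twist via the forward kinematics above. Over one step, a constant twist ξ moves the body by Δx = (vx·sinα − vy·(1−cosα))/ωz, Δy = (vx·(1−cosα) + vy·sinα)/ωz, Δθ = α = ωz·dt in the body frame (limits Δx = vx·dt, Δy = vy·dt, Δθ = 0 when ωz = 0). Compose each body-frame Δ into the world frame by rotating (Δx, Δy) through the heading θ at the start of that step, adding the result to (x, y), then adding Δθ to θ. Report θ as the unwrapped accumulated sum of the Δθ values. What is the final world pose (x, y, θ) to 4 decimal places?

step 1: ξ=(vx,vy,ωz)=(-0.0375, -0.0225, 0.4750), dt=0.8 → body Δ=(-0.0259, -0.0232, 0.3800) → world pose (-0.0259, -0.0232, 0.3800)
step 2: ξ=(vx,vy,ωz)=(0.0675, -0.0525, -0.8750), dt=1.0 → body Δ=(0.0377, -0.0737, -0.8750) → world pose (0.0364, -0.0777, -0.4950)
step 3: ξ=(vx,vy,ωz)=(-0.3675, -0.0075, 0.0250), dt=2.0 → body Δ=(-0.7343, -0.0334, 0.0500) → world pose (-0.6256, 0.2417, -0.4450)
step 4: ξ=(vx,vy,ωz)=(-0.0075, 0.2775, 0.0750), dt=0.8 → body Δ=(-0.0127, 0.2217, 0.0600) → world pose (-0.5416, 0.4473, -0.3850)
step 5: ξ=(vx,vy,ωz)=(-0.0450, 0.1050, -0.9000), dt=1.2 → body Δ=(0.0176, 0.1293, -1.0800) → world pose (-0.4767, 0.5606, -1.4650)

(-0.4767, 0.5606, -1.4650)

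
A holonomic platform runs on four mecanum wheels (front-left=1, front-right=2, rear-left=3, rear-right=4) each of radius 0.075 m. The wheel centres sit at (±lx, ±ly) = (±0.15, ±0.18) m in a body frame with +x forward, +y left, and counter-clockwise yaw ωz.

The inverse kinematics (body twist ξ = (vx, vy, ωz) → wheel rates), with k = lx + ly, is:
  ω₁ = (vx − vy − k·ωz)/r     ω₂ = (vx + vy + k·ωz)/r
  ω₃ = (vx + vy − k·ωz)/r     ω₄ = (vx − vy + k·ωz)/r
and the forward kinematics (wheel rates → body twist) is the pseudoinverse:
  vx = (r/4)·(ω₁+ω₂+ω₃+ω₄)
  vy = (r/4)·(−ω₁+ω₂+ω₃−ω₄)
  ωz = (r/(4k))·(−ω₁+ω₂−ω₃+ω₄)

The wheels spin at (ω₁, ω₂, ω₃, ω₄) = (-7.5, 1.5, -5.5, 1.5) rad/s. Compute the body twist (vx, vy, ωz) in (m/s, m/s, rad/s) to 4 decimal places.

(-0.1875, 0.0375, 0.9091)

k = lx + ly = 0.15 + 0.18 = 0.3300
ω₁+ω₂+ω₃+ω₄ = -10.0000  →  vx = (0.075/4)·-10.0000 = -0.1875
−ω₁+ω₂+ω₃−ω₄ = 2.0000  →  vy = (0.075/4)·2.0000 = 0.0375
−ω₁+ω₂−ω₃+ω₄ = 16.0000  →  ωz = (0.075/1.3200)·16.0000 = 0.9091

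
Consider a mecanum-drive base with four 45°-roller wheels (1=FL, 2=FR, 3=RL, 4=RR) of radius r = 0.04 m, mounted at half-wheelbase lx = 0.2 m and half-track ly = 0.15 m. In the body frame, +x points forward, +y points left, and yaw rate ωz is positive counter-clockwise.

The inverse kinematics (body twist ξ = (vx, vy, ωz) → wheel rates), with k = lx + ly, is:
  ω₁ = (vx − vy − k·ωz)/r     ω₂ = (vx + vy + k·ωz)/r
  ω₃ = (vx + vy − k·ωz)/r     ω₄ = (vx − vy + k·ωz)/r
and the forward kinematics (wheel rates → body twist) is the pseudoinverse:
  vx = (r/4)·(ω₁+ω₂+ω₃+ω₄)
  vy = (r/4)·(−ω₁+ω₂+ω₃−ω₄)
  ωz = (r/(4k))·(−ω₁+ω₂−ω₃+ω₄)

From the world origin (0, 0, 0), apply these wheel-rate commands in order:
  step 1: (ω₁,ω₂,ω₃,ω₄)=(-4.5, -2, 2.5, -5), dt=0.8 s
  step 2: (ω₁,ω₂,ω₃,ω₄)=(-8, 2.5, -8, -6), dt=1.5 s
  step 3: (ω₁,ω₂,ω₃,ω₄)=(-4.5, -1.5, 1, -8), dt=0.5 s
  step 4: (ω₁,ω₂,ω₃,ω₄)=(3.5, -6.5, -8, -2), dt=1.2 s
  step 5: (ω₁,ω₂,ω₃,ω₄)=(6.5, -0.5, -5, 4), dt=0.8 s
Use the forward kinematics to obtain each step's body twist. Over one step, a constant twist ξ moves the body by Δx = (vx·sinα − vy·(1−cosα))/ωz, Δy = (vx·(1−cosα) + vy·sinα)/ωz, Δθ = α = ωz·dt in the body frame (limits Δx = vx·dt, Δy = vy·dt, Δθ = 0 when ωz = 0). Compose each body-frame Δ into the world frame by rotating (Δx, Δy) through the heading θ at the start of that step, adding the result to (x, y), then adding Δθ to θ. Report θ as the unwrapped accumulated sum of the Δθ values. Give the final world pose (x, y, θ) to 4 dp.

step 1: ξ=(vx,vy,ωz)=(-0.0900, 0.1000, -0.1429), dt=0.8 → body Δ=(-0.0673, 0.0839, -0.1143) → world pose (-0.0673, 0.0839, -0.1143)
step 2: ξ=(vx,vy,ωz)=(-0.1950, 0.0850, 0.3571), dt=1.5 → body Δ=(-0.3121, 0.0450, 0.5357) → world pose (-0.3722, 0.1642, 0.4214)
step 3: ξ=(vx,vy,ωz)=(-0.1300, 0.1200, -0.1714), dt=0.5 → body Δ=(-0.0624, 0.0627, -0.0857) → world pose (-0.4547, 0.1959, 0.3357)
step 4: ξ=(vx,vy,ωz)=(-0.1300, -0.1600, -0.1143), dt=1.2 → body Δ=(-0.1687, -0.1807, -0.1371) → world pose (-0.5544, -0.0303, 0.1986)
step 5: ξ=(vx,vy,ωz)=(0.0500, -0.1600, 0.0571), dt=0.8 → body Δ=(0.0429, -0.1270, 0.0457) → world pose (-0.4873, -0.1463, 0.2443)

(-0.4873, -0.1463, 0.2443)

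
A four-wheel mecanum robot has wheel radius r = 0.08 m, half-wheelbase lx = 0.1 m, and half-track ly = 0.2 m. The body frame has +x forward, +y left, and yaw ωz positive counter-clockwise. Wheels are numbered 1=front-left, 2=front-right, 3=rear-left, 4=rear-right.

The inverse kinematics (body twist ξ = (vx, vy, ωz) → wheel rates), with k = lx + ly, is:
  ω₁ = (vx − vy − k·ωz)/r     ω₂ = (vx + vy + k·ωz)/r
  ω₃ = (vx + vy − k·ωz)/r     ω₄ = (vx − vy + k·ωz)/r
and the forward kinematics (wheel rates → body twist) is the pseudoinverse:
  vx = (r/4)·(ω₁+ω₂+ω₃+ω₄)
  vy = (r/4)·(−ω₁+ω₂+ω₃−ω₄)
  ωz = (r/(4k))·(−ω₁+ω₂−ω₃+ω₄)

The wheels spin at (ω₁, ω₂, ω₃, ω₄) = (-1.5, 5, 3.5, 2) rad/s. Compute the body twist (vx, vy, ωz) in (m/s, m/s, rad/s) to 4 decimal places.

(0.1800, 0.1600, 0.3333)

k = lx + ly = 0.1 + 0.2 = 0.3000
ω₁+ω₂+ω₃+ω₄ = 9.0000  →  vx = (0.08/4)·9.0000 = 0.1800
−ω₁+ω₂+ω₃−ω₄ = 8.0000  →  vy = (0.08/4)·8.0000 = 0.1600
−ω₁+ω₂−ω₃+ω₄ = 5.0000  →  ωz = (0.08/1.2000)·5.0000 = 0.3333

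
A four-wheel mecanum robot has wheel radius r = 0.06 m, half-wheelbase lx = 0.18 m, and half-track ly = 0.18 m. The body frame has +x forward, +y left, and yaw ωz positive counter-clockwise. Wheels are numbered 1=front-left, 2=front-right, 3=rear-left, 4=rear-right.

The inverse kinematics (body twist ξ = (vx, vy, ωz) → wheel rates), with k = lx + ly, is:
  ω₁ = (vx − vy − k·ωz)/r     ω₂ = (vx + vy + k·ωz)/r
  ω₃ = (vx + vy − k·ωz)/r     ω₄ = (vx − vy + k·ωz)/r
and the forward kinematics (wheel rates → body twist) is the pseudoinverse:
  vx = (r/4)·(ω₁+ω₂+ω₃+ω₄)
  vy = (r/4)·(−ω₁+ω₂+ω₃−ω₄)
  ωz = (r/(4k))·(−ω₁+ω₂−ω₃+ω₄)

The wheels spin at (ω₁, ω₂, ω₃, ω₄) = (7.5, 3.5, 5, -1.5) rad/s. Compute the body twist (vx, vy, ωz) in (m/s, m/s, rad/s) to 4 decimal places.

k = lx + ly = 0.18 + 0.18 = 0.3600
ω₁+ω₂+ω₃+ω₄ = 14.5000  →  vx = (0.06/4)·14.5000 = 0.2175
−ω₁+ω₂+ω₃−ω₄ = 2.5000  →  vy = (0.06/4)·2.5000 = 0.0375
−ω₁+ω₂−ω₃+ω₄ = -10.5000  →  ωz = (0.06/1.4400)·-10.5000 = -0.4375

(0.2175, 0.0375, -0.4375)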